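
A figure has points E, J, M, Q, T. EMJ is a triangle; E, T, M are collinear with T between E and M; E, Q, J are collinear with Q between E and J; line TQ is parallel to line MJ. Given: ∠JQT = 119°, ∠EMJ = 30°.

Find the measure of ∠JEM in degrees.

1. ∠EQT = 61°  [linear pair at Q on EJ]
2. ∠ETQ = 30°  [TQ∥MJ, corresponding at T]
3. ∠QET = 89°  [△ETQ]
4. ∠JEM = 89°  [T on EM, Q on EJ]

∠JEM = 89°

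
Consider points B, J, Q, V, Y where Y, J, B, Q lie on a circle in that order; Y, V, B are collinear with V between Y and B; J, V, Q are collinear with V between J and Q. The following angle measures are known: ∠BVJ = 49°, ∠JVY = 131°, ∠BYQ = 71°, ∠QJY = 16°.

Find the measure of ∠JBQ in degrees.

∠JBQ = 76°

1. ∠BVQ = 131°  [vertical angles at V]
2. ∠BJQ = 71°  [same arc BQ]
3. ∠QBY = 16°  [same arc YQ]
4. ∠BQJ = 33°  [△BVQ]
5. ∠JBQ = 76°  [△JBQ]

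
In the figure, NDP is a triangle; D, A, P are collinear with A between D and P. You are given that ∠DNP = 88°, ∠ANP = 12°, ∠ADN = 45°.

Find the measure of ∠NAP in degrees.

∠NAP = 121°

1. ∠NDP = 45°  [A on ray DP]
2. ∠DPN = 47°  [△NDP]
3. ∠APN = 47°  [A on ray PD]
4. ∠NAP = 121°  [△NAP]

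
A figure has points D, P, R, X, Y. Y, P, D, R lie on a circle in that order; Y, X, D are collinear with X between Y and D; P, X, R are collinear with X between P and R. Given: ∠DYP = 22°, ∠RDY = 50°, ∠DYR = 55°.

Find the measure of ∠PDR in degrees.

∠PDR = 103°

1. ∠DRP = 22°  [same arc PD]
2. ∠DPR = 55°  [same arc DR]
3. ∠PDR = 103°  [△PDR]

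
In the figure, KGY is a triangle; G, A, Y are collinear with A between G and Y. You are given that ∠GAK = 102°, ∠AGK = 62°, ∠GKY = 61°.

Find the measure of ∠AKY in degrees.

1. ∠KAY = 78°  [linear pair at A on GY]
2. ∠KGY = 62°  [A on ray GY]
3. ∠GYK = 57°  [△KGY]
4. ∠AYK = 57°  [A on ray YG]
5. ∠AKY = 45°  [△KAY]

∠AKY = 45°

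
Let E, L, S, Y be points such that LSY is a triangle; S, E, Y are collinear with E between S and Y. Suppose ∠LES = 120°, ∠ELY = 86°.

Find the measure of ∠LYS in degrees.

∠LYS = 34°

1. ∠LEY = 60°  [linear pair at E on SY]
2. ∠EYL = 34°  [△LEY]
3. ∠LYS = 34°  [E on ray YS]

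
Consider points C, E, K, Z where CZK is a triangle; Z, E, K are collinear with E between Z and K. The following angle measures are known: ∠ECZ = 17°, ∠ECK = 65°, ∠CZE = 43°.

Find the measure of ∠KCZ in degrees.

1. ∠CEZ = 120°  [△CZE]
2. ∠CZK = 43°  [E on ray ZK]
3. ∠CEK = 60°  [linear pair at E on ZK]
4. ∠CKE = 55°  [△CEK]
5. ∠CKZ = 55°  [E on ray KZ]
6. ∠KCZ = 82°  [△CZK]

∠KCZ = 82°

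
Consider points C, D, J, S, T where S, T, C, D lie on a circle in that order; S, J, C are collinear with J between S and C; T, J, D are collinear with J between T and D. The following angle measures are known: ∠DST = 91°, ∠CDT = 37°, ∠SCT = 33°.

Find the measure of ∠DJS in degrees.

1. ∠DCT = 89°  [cyclic STCD, opposite ∠S+∠C]
2. ∠CTD = 54°  [△TCD]
3. ∠SDT = 33°  [same arc ST]
4. ∠CSD = 54°  [same arc CD]
5. ∠DJS = 93°  [△SJD]

∠DJS = 93°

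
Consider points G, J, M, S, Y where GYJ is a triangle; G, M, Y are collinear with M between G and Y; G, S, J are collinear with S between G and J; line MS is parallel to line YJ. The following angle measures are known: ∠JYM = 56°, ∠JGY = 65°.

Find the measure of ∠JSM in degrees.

1. ∠GYJ = 56°  [M on ray YG]
2. ∠GJY = 59°  [△GYJ]
3. ∠GSM = 59°  [MS∥YJ, corresponding at S]
4. ∠JSM = 121°  [linear pair at S on GJ]

∠JSM = 121°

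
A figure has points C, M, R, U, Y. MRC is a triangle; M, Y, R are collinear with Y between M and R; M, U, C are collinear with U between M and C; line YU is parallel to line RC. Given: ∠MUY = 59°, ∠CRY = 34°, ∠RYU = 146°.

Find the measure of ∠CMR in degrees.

1. ∠MCR = 59°  [YU∥RC, corresponding at U]
2. ∠CRM = 34°  [Y on ray RM]
3. ∠CMR = 87°  [△MRC]

∠CMR = 87°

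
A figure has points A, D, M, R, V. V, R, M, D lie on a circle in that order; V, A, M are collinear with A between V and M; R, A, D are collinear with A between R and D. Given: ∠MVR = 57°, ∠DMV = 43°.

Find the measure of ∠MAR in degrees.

∠MAR = 100°

1. ∠DRV = 43°  [same arc VD]
2. ∠RAV = 80°  [△VAR]
3. ∠MAR = 100°  [linear pair at A on VM]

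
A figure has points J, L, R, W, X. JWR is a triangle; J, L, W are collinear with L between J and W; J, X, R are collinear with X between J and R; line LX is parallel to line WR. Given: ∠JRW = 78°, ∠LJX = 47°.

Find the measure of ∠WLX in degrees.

1. ∠JXL = 78°  [LX∥WR, corresponding at X]
2. ∠JLX = 55°  [△JLX]
3. ∠WLX = 125°  [linear pair at L on JW]

∠WLX = 125°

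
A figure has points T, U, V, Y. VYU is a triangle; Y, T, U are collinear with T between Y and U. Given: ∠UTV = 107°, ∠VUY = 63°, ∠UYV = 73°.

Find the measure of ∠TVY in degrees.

∠TVY = 34°

1. ∠VTY = 73°  [linear pair at T on YU]
2. ∠TYV = 73°  [T on ray YU]
3. ∠TVY = 34°  [△VYT]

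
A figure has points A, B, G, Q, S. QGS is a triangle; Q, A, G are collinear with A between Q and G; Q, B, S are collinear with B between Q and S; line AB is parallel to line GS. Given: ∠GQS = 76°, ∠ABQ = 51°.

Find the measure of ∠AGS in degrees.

1. ∠AQB = 76°  [A on QG, B on QS]
2. ∠BAQ = 53°  [△QAB]
3. ∠BAG = 127°  [linear pair at A on QG]
4. ∠AGS = 53°  [AB∥GS, co-interior at G–A]

∠AGS = 53°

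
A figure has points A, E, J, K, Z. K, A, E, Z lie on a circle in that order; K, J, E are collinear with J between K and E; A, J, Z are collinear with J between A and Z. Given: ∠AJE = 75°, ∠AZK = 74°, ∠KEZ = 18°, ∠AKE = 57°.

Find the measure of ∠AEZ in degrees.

∠AEZ = 92°

1. ∠AEK = 74°  [same arc KA]
2. ∠AZE = 57°  [same arc AE]
3. ∠EAZ = 31°  [△AJE]
4. ∠AEZ = 92°  [△AEZ]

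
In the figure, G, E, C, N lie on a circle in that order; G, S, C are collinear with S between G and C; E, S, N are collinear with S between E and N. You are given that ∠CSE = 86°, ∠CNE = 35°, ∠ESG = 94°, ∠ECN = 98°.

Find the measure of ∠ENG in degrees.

∠ENG = 47°

1. ∠CGE = 35°  [same arc EC]
2. ∠GEN = 51°  [△GSE]
3. ∠EGN = 82°  [cyclic GECN, opposite ∠G+∠C]
4. ∠ENG = 47°  [△GEN]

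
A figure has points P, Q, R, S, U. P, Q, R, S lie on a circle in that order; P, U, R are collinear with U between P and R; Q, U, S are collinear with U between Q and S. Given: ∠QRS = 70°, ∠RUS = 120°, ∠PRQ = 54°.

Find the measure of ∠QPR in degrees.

∠QPR = 44°

1. ∠QPS = 110°  [cyclic PQRS, opposite ∠P+∠R]
2. ∠PUQ = 120°  [vertical angles at U]
3. ∠PSQ = 54°  [same arc PQ]
4. ∠PQS = 16°  [△PQS]
5. ∠QPR = 44°  [△PUQ]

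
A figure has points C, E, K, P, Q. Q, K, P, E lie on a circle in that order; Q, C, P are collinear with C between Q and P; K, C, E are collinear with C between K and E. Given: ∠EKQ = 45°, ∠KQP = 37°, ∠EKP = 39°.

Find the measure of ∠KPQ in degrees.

1. ∠KCQ = 98°  [△QCK]
2. ∠KCP = 82°  [linear pair at C on QP]
3. ∠KPQ = 59°  [△KCP]

∠KPQ = 59°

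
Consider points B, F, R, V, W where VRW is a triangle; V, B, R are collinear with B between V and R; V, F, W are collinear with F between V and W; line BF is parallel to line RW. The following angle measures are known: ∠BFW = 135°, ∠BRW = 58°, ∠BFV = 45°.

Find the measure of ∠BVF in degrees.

∠BVF = 77°

1. ∠VRW = 58°  [B on ray RV]
2. ∠RWV = 45°  [BF∥RW, corresponding at F]
3. ∠RVW = 77°  [△VRW]
4. ∠BVF = 77°  [B on VR, F on VW]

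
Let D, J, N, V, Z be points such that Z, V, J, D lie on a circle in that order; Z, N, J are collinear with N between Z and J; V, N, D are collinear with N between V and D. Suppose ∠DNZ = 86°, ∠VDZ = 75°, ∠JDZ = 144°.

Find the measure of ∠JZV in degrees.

∠JZV = 69°

1. ∠VJZ = 75°  [same arc ZV]
2. ∠JVZ = 36°  [cyclic ZVJD, opposite ∠V+∠D]
3. ∠JZV = 69°  [△ZVJ]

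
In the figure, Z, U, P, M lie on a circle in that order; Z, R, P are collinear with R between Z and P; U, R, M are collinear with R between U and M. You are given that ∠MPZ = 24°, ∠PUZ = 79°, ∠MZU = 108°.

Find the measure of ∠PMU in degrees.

∠PMU = 53°

1. ∠PMZ = 101°  [cyclic ZUPM, opposite ∠U+∠M]
2. ∠MPU = 72°  [cyclic ZUPM, opposite ∠Z+∠P]
3. ∠MZP = 55°  [△ZPM]
4. ∠MUP = 55°  [same arc PM]
5. ∠PMU = 53°  [△UPM]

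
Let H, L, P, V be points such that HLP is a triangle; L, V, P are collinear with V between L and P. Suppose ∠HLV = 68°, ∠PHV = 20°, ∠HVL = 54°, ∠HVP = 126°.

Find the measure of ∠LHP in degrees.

∠LHP = 78°

1. ∠HLP = 68°  [V on ray LP]
2. ∠HPV = 34°  [△HVP]
3. ∠HPL = 34°  [V on ray PL]
4. ∠LHP = 78°  [△HLP]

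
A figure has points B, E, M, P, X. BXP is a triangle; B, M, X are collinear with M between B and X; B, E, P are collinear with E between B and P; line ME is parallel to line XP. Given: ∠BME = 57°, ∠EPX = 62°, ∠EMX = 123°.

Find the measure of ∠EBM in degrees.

∠EBM = 61°

1. ∠BXP = 57°  [ME∥XP, corresponding at M]
2. ∠BPX = 62°  [E on ray PB]
3. ∠PBX = 61°  [△BXP]
4. ∠EBM = 61°  [M on BX, E on BP]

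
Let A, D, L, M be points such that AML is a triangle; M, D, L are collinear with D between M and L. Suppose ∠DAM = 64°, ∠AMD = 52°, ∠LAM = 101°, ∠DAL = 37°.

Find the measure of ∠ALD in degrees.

∠ALD = 27°

1. ∠AML = 52°  [D on ray ML]
2. ∠ALM = 27°  [△AML]
3. ∠ALD = 27°  [D on ray LM]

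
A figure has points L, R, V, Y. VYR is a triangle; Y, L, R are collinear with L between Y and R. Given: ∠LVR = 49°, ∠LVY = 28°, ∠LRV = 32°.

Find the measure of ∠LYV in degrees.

1. ∠RLV = 99°  [△VLR]
2. ∠VLY = 81°  [linear pair at L on YR]
3. ∠LYV = 71°  [△VYL]

∠LYV = 71°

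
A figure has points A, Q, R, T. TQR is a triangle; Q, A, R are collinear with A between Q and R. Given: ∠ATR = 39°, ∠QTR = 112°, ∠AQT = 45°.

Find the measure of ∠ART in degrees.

∠ART = 23°

1. ∠RQT = 45°  [A on ray QR]
2. ∠QRT = 23°  [△TQR]
3. ∠ART = 23°  [A on ray RQ]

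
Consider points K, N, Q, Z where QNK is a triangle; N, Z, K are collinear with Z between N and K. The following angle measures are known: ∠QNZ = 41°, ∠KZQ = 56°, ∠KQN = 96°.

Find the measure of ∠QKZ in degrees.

∠QKZ = 43°

1. ∠KNQ = 41°  [Z on ray NK]
2. ∠NKQ = 43°  [△QNK]
3. ∠QKZ = 43°  [Z on ray KN]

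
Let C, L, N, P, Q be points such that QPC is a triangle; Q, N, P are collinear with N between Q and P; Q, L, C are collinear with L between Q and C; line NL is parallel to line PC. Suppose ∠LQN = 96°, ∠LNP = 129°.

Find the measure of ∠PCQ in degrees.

∠PCQ = 33°

1. ∠LNQ = 51°  [linear pair at N on QP]
2. ∠NLQ = 33°  [△QNL]
3. ∠PCQ = 33°  [NL∥PC, corresponding at L]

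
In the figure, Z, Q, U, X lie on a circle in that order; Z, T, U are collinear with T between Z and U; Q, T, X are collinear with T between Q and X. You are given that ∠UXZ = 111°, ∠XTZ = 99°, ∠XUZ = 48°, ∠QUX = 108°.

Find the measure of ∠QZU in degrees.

1. ∠QTU = 99°  [vertical angles at T]
2. ∠XQZ = 48°  [same arc ZX]
3. ∠QTZ = 81°  [linear pair at T on ZU]
4. ∠QZU = 51°  [△ZTQ]

∠QZU = 51°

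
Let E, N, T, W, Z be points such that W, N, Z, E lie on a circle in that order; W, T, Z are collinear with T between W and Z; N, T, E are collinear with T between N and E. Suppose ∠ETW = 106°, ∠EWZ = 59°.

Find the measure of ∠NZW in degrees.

∠NZW = 15°

1. ∠NTZ = 106°  [vertical angles at T]
2. ∠ENZ = 59°  [same arc ZE]
3. ∠NZW = 15°  [△NTZ]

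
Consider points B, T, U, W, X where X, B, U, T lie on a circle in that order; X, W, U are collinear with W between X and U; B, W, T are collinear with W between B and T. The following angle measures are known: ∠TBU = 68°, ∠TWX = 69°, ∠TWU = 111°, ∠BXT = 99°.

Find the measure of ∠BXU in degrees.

1. ∠TXU = 68°  [same arc UT]
2. ∠BTX = 43°  [△XWT]
3. ∠BWX = 111°  [vertical angles at W]
4. ∠TBX = 38°  [△XBT]
5. ∠BXU = 31°  [△XWB]

∠BXU = 31°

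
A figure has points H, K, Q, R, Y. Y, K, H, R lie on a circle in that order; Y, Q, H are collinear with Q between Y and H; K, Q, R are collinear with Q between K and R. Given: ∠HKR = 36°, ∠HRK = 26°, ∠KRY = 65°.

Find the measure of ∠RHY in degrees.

1. ∠HYR = 36°  [same arc HR]
2. ∠RQY = 79°  [△YQR]
3. ∠HQR = 101°  [linear pair at Q on YH]
4. ∠RHY = 53°  [△HQR]

∠RHY = 53°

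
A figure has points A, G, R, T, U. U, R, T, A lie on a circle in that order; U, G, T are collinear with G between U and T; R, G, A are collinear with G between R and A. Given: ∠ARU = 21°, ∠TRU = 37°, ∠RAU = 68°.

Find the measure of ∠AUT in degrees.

∠AUT = 16°

1. ∠ATU = 21°  [same arc UA]
2. ∠TAU = 143°  [cyclic URTA, opposite ∠R+∠A]
3. ∠AUT = 16°  [△UTA]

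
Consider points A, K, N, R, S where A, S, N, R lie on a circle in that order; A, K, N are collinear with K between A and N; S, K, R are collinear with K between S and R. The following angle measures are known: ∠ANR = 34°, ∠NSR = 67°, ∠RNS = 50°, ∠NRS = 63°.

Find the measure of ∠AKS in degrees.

∠AKS = 83°

1. ∠ASR = 34°  [same arc AR]
2. ∠NAS = 63°  [same arc SN]
3. ∠AKS = 83°  [△AKS]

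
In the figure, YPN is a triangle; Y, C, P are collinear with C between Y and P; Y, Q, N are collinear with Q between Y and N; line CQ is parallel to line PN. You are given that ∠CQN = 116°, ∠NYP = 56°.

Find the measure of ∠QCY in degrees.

1. ∠CQY = 64°  [linear pair at Q on YN]
2. ∠CYQ = 56°  [C on YP, Q on YN]
3. ∠QCY = 60°  [△YCQ]

∠QCY = 60°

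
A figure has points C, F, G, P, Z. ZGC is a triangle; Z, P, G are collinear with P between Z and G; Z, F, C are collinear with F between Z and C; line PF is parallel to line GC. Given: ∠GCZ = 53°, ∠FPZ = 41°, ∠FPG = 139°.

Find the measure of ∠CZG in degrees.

∠CZG = 86°

1. ∠PFZ = 53°  [PF∥GC, corresponding at F]
2. ∠FZP = 86°  [△ZPF]
3. ∠CZG = 86°  [P on ZG, F on ZC]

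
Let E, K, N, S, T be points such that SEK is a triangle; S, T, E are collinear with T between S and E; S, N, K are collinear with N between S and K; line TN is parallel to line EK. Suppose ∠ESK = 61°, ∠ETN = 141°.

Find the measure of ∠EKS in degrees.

∠EKS = 80°

1. ∠NST = 61°  [T on SE, N on SK]
2. ∠NTS = 39°  [linear pair at T on SE]
3. ∠SNT = 80°  [△STN]
4. ∠EKS = 80°  [TN∥EK, corresponding at N]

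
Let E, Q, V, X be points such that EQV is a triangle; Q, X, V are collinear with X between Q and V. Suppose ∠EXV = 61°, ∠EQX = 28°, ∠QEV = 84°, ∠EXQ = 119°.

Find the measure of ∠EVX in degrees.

∠EVX = 68°

1. ∠EQV = 28°  [X on ray QV]
2. ∠EVQ = 68°  [△EQV]
3. ∠EVX = 68°  [X on ray VQ]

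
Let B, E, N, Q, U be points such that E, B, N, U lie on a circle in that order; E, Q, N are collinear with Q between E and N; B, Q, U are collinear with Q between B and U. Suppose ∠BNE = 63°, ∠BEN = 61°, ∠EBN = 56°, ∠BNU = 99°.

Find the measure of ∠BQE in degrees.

1. ∠BUE = 63°  [same arc EB]
2. ∠BEU = 81°  [cyclic EBNU, opposite ∠E+∠N]
3. ∠EBU = 36°  [△EBU]
4. ∠BQE = 83°  [△EQB]

∠BQE = 83°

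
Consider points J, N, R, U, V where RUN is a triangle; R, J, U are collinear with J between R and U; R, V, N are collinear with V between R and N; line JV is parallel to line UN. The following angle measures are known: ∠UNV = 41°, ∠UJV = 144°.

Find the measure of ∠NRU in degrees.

1. ∠RNU = 41°  [V on ray NR]
2. ∠RJV = 36°  [linear pair at J on RU]
3. ∠JVR = 41°  [JV∥UN, corresponding at V]
4. ∠JRV = 103°  [△RJV]
5. ∠NRU = 103°  [J on RU, V on RN]

∠NRU = 103°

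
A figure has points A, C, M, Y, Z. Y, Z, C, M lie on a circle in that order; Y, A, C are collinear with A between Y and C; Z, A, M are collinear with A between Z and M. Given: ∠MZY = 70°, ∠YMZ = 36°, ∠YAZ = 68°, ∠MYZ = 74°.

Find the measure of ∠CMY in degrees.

∠CMY = 78°

1. ∠CYZ = 42°  [△YAZ]
2. ∠YCZ = 36°  [same arc YZ]
3. ∠CZY = 102°  [△YZC]
4. ∠CMY = 78°  [cyclic YZCM, opposite ∠Z+∠M]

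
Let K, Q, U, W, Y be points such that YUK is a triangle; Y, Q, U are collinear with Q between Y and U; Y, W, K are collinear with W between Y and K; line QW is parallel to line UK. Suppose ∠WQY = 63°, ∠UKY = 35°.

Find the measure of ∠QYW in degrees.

1. ∠KUY = 63°  [QW∥UK, corresponding at Q]
2. ∠KYU = 82°  [△YUK]
3. ∠QYW = 82°  [Q on YU, W on YK]

∠QYW = 82°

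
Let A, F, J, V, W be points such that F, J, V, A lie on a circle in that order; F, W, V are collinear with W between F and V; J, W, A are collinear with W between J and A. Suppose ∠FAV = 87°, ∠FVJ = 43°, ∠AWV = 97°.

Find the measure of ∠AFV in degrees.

1. ∠FAJ = 43°  [same arc FJ]
2. ∠AWF = 83°  [linear pair at W on FV]
3. ∠AFV = 54°  [△FWA]

∠AFV = 54°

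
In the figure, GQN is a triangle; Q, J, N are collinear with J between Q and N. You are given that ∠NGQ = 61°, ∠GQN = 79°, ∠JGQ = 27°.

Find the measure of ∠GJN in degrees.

∠GJN = 106°

1. ∠GQJ = 79°  [J on ray QN]
2. ∠GJQ = 74°  [△GQJ]
3. ∠GJN = 106°  [linear pair at J on QN]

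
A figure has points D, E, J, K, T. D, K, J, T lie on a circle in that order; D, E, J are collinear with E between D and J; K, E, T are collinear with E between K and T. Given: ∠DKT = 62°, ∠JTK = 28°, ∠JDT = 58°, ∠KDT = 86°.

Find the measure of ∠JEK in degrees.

∠JEK = 90°

1. ∠DTK = 32°  [△DKT]
2. ∠JKT = 58°  [same arc JT]
3. ∠DJK = 32°  [same arc DK]
4. ∠JEK = 90°  [△KEJ]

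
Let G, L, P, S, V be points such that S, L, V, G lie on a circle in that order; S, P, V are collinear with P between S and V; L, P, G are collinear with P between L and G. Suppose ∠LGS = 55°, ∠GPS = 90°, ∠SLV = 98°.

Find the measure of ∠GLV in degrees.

∠GLV = 35°

1. ∠LVS = 55°  [same arc SL]
2. ∠LPV = 90°  [vertical angles at P]
3. ∠GLV = 35°  [△LPV]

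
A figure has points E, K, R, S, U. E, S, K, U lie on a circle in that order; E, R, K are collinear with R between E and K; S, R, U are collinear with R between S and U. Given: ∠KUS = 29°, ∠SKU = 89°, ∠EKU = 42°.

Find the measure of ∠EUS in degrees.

∠EUS = 47°

1. ∠SEU = 91°  [cyclic ESKU, opposite ∠E+∠K]
2. ∠ESU = 42°  [same arc EU]
3. ∠EUS = 47°  [△ESU]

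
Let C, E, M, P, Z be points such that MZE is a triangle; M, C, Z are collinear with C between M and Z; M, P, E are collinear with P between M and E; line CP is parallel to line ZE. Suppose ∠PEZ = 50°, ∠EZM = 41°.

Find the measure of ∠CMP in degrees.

1. ∠MEZ = 50°  [P on ray EM]
2. ∠EMZ = 89°  [△MZE]
3. ∠CMP = 89°  [C on MZ, P on ME]

∠CMP = 89°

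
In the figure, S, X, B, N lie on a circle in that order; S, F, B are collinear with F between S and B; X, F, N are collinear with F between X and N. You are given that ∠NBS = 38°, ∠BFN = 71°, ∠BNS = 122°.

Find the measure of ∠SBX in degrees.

∠SBX = 51°

1. ∠NXS = 38°  [same arc SN]
2. ∠SFX = 71°  [vertical angles at F]
3. ∠BXS = 58°  [cyclic SXBN, opposite ∠X+∠N]
4. ∠BSX = 71°  [△SFX]
5. ∠SBX = 51°  [△SXB]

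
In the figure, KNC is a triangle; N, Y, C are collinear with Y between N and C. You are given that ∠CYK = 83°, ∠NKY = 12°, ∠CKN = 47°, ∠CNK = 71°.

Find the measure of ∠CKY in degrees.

1. ∠KCN = 62°  [△KNC]
2. ∠KCY = 62°  [Y on ray CN]
3. ∠CKY = 35°  [△KYC]

∠CKY = 35°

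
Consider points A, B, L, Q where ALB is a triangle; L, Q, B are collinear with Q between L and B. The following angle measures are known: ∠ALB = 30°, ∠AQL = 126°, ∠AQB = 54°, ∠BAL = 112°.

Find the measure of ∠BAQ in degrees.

1. ∠ABL = 38°  [△ALB]
2. ∠ABQ = 38°  [Q on ray BL]
3. ∠BAQ = 88°  [△AQB]

∠BAQ = 88°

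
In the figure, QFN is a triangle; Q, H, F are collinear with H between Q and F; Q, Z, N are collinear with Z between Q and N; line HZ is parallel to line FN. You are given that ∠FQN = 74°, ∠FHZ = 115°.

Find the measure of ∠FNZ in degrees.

∠FNZ = 41°

1. ∠HQZ = 74°  [H on QF, Z on QN]
2. ∠QHZ = 65°  [linear pair at H on QF]
3. ∠HZQ = 41°  [△QHZ]
4. ∠HZN = 139°  [linear pair at Z on QN]
5. ∠FNZ = 41°  [HZ∥FN, co-interior at N–Z]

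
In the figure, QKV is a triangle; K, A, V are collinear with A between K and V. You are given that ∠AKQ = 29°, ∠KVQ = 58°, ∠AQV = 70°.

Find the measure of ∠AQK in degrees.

∠AQK = 23°

1. ∠AVQ = 58°  [A on ray VK]
2. ∠QAV = 52°  [△QAV]
3. ∠KAQ = 128°  [linear pair at A on KV]
4. ∠AQK = 23°  [△QKA]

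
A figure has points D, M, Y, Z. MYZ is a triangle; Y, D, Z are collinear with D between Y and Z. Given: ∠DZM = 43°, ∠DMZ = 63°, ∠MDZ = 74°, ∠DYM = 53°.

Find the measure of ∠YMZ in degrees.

1. ∠MZY = 43°  [D on ray ZY]
2. ∠MYZ = 53°  [D on ray YZ]
3. ∠YMZ = 84°  [△MYZ]

∠YMZ = 84°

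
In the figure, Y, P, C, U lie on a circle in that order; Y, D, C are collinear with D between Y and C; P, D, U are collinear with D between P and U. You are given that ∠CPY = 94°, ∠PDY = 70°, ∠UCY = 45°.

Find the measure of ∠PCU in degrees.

∠PCU = 66°

1. ∠CUY = 86°  [cyclic YPCU, opposite ∠P+∠U]
2. ∠CDU = 70°  [vertical angles at D]
3. ∠CYU = 49°  [△YCU]
4. ∠CUP = 65°  [△CDU]
5. ∠CPU = 49°  [same arc CU]
6. ∠PCU = 66°  [△PCU]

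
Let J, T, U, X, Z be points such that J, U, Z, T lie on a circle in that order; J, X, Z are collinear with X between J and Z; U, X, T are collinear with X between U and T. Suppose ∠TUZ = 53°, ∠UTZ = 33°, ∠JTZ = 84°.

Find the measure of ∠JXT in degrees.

∠JXT = 76°

1. ∠TJZ = 53°  [same arc ZT]
2. ∠JZT = 43°  [△JZT]
3. ∠TXZ = 104°  [△ZXT]
4. ∠JXT = 76°  [linear pair at X on JZ]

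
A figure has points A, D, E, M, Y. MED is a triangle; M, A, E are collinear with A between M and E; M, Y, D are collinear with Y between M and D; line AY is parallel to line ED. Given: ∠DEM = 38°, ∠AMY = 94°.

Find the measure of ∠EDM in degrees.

∠EDM = 48°

1. ∠MAY = 38°  [AY∥ED, corresponding at A]
2. ∠AYM = 48°  [△MAY]
3. ∠EDM = 48°  [AY∥ED, corresponding at Y]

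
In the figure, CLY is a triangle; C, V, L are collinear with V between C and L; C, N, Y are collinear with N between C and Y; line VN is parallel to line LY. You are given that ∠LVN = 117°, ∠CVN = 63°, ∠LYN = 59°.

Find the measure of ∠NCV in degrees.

1. ∠CLY = 63°  [VN∥LY, corresponding at V]
2. ∠CYL = 59°  [N on ray YC]
3. ∠LCY = 58°  [△CLY]
4. ∠NCV = 58°  [V on CL, N on CY]

∠NCV = 58°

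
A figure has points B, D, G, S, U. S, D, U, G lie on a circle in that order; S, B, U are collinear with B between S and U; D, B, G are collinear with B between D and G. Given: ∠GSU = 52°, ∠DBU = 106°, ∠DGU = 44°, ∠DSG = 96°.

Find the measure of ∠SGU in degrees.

∠SGU = 66°

1. ∠GDU = 52°  [same arc UG]
2. ∠DUS = 22°  [△DBU]
3. ∠DSU = 44°  [same arc DU]
4. ∠SDU = 114°  [△SDU]
5. ∠SGU = 66°  [cyclic SDUG, opposite ∠D+∠G]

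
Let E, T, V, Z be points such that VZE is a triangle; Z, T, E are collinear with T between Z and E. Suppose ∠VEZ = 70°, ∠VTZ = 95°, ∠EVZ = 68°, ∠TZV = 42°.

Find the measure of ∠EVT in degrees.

∠EVT = 25°

1. ∠TEV = 70°  [T on ray EZ]
2. ∠ETV = 85°  [linear pair at T on ZE]
3. ∠EVT = 25°  [△VTE]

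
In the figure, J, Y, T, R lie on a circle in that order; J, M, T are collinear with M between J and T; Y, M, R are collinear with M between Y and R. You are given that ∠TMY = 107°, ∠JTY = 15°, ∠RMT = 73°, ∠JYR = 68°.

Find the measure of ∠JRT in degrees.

1. ∠JMR = 107°  [vertical angles at M]
2. ∠JRY = 15°  [same arc JY]
3. ∠JTR = 68°  [same arc JR]
4. ∠RJT = 58°  [△JMR]
5. ∠JRT = 54°  [△JTR]

∠JRT = 54°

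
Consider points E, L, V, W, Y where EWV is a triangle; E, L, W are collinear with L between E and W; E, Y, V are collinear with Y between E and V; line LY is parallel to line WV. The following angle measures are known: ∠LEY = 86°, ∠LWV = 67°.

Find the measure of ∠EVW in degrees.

∠EVW = 27°

1. ∠VEW = 86°  [L on EW, Y on EV]
2. ∠EWV = 67°  [L on ray WE]
3. ∠EVW = 27°  [△EWV]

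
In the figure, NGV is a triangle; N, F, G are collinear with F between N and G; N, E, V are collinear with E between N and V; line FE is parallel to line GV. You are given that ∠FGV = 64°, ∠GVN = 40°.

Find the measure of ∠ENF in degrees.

∠ENF = 76°

1. ∠NGV = 64°  [F on ray GN]
2. ∠GNV = 76°  [△NGV]
3. ∠ENF = 76°  [F on NG, E on NV]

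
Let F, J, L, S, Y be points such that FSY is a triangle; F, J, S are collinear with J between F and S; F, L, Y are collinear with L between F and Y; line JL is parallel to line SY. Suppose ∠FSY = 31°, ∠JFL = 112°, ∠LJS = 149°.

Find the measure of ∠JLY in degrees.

∠JLY = 143°

1. ∠FJL = 31°  [JL∥SY, corresponding at J]
2. ∠FLJ = 37°  [△FJL]
3. ∠JLY = 143°  [linear pair at L on FY]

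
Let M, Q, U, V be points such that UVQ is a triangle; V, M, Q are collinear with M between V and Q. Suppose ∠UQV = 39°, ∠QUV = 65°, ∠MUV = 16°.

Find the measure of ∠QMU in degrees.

∠QMU = 92°

1. ∠QVU = 76°  [△UVQ]
2. ∠MVU = 76°  [M on ray VQ]
3. ∠UMV = 88°  [△UVM]
4. ∠QMU = 92°  [linear pair at M on VQ]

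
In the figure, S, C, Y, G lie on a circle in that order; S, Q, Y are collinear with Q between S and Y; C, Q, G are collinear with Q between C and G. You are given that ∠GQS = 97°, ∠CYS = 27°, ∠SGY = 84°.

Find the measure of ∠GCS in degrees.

∠GCS = 40°

1. ∠CQY = 97°  [vertical angles at Q]
2. ∠SCY = 96°  [cyclic SCYG, opposite ∠C+∠G]
3. ∠CQS = 83°  [linear pair at Q on SY]
4. ∠CSY = 57°  [△SCY]
5. ∠GCS = 40°  [△SQC]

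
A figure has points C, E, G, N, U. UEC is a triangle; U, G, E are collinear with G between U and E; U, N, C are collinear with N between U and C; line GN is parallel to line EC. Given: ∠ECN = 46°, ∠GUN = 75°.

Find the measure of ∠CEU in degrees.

∠CEU = 59°

1. ∠ECU = 46°  [N on ray CU]
2. ∠CUE = 75°  [G on UE, N on UC]
3. ∠CEU = 59°  [△UEC]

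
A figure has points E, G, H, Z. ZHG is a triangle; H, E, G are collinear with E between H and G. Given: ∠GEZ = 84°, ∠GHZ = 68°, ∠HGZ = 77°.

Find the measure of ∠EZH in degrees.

∠EZH = 16°

1. ∠HEZ = 96°  [linear pair at E on HG]
2. ∠EHZ = 68°  [E on ray HG]
3. ∠EZH = 16°  [△ZHE]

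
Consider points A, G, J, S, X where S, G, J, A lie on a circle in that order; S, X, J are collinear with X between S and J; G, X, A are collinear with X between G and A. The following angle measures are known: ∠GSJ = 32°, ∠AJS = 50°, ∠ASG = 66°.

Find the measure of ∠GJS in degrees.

1. ∠AGS = 50°  [same arc SA]
2. ∠GAS = 64°  [△SGA]
3. ∠GJS = 64°  [same arc SG]

∠GJS = 64°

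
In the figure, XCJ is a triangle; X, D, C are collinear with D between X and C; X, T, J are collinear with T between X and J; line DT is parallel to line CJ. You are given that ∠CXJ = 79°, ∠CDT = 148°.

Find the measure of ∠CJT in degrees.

1. ∠DXT = 79°  [D on XC, T on XJ]
2. ∠TDX = 32°  [linear pair at D on XC]
3. ∠DTX = 69°  [△XDT]
4. ∠DTJ = 111°  [linear pair at T on XJ]
5. ∠CJT = 69°  [DT∥CJ, co-interior at J–T]

∠CJT = 69°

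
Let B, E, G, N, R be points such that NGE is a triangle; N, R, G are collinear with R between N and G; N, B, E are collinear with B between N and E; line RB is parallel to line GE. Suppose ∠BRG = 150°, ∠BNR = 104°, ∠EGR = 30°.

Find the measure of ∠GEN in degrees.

1. ∠BRN = 30°  [linear pair at R on NG]
2. ∠NBR = 46°  [△NRB]
3. ∠GEN = 46°  [RB∥GE, corresponding at B]

∠GEN = 46°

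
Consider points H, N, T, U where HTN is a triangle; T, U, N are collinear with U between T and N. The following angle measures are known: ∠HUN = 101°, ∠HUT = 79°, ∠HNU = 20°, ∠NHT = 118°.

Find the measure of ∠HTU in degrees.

1. ∠HNT = 20°  [U on ray NT]
2. ∠HTN = 42°  [△HTN]
3. ∠HTU = 42°  [U on ray TN]

∠HTU = 42°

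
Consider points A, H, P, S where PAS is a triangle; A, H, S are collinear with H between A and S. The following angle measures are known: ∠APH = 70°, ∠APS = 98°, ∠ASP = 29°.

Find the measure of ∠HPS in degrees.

1. ∠PAS = 53°  [△PAS]
2. ∠HSP = 29°  [H on ray SA]
3. ∠HAP = 53°  [H on ray AS]
4. ∠AHP = 57°  [△PAH]
5. ∠PHS = 123°  [linear pair at H on AS]
6. ∠HPS = 28°  [△PHS]

∠HPS = 28°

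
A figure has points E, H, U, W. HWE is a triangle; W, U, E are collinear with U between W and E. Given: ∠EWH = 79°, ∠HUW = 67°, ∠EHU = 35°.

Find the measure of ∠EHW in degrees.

∠EHW = 69°

1. ∠EUH = 113°  [linear pair at U on WE]
2. ∠HEU = 32°  [△HUE]
3. ∠HEW = 32°  [U on ray EW]
4. ∠EHW = 69°  [△HWE]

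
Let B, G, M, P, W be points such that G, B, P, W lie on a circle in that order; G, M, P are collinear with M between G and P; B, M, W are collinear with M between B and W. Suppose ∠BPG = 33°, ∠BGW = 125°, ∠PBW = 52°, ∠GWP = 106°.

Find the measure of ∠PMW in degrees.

1. ∠BPW = 55°  [cyclic GBPW, opposite ∠G+∠P]
2. ∠PGW = 52°  [same arc PW]
3. ∠BWP = 73°  [△BPW]
4. ∠GPW = 22°  [△GPW]
5. ∠PMW = 85°  [△PMW]

∠PMW = 85°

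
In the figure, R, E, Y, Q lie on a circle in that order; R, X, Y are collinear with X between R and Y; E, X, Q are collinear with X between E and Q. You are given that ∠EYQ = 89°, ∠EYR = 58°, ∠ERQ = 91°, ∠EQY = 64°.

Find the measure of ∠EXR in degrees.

∠EXR = 85°

1. ∠QEY = 27°  [△EYQ]
2. ∠EXY = 95°  [△EXY]
3. ∠EXR = 85°  [linear pair at X on RY]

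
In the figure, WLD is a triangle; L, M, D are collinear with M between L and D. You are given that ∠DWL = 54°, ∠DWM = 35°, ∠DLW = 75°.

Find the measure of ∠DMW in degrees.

1. ∠LDW = 51°  [△WLD]
2. ∠MDW = 51°  [M on ray DL]
3. ∠DMW = 94°  [△WMD]

∠DMW = 94°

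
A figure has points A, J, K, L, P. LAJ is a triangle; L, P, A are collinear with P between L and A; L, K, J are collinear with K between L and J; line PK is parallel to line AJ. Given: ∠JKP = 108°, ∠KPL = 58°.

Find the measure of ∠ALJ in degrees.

1. ∠LKP = 72°  [linear pair at K on LJ]
2. ∠KLP = 50°  [△LPK]
3. ∠ALJ = 50°  [P on LA, K on LJ]

∠ALJ = 50°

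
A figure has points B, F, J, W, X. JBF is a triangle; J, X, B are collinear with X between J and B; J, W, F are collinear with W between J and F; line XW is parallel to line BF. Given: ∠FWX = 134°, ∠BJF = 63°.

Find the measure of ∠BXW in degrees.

1. ∠JWX = 46°  [linear pair at W on JF]
2. ∠WJX = 63°  [X on JB, W on JF]
3. ∠JXW = 71°  [△JXW]
4. ∠BXW = 109°  [linear pair at X on JB]

∠BXW = 109°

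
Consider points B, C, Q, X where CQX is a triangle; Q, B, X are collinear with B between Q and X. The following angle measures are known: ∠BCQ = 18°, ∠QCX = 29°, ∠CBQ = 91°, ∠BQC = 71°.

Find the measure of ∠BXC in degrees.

1. ∠CQX = 71°  [B on ray QX]
2. ∠CXQ = 80°  [△CQX]
3. ∠BXC = 80°  [B on ray XQ]

∠BXC = 80°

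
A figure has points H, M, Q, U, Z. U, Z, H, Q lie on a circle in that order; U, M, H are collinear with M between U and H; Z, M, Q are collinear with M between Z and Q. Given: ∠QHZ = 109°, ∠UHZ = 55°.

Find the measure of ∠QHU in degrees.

∠QHU = 54°

1. ∠QUZ = 71°  [cyclic UZHQ, opposite ∠U+∠H]
2. ∠UQZ = 55°  [same arc UZ]
3. ∠QZU = 54°  [△UZQ]
4. ∠QHU = 54°  [same arc UQ]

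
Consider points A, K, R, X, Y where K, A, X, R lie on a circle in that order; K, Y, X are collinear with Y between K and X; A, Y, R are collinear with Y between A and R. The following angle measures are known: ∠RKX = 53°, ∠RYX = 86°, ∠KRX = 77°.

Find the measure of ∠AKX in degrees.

∠AKX = 44°

1. ∠KXR = 50°  [△KXR]
2. ∠AYK = 86°  [vertical angles at Y]
3. ∠KAR = 50°  [same arc KR]
4. ∠AKX = 44°  [△KYA]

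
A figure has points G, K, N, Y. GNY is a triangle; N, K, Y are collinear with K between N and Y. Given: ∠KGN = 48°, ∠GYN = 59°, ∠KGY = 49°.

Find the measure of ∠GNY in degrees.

∠GNY = 24°

1. ∠GYK = 59°  [K on ray YN]
2. ∠GKY = 72°  [△GKY]
3. ∠GKN = 108°  [linear pair at K on NY]
4. ∠GNK = 24°  [△GNK]
5. ∠GNY = 24°  [K on ray NY]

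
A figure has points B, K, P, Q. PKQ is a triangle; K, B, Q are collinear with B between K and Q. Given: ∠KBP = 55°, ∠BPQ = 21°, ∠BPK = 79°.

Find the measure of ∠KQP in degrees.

∠KQP = 34°

1. ∠PBQ = 125°  [linear pair at B on KQ]
2. ∠BQP = 34°  [△PBQ]
3. ∠KQP = 34°  [B on ray QK]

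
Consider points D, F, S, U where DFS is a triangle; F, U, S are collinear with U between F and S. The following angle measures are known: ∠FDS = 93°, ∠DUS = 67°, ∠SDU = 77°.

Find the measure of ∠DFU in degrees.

1. ∠DSU = 36°  [△DUS]
2. ∠DSF = 36°  [U on ray SF]
3. ∠DFS = 51°  [△DFS]
4. ∠DFU = 51°  [U on ray FS]

∠DFU = 51°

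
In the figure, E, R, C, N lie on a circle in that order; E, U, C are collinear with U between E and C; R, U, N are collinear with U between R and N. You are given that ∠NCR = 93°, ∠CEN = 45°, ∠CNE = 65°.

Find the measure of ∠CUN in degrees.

1. ∠CRN = 45°  [same arc CN]
2. ∠ECN = 70°  [△ECN]
3. ∠CNR = 42°  [△RCN]
4. ∠CUN = 68°  [△CUN]

∠CUN = 68°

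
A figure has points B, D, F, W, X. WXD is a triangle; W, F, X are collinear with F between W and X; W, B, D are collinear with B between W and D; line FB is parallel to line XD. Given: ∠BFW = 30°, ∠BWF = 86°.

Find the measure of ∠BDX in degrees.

∠BDX = 64°

1. ∠FBW = 64°  [△WFB]
2. ∠DBF = 116°  [linear pair at B on WD]
3. ∠BDX = 64°  [FB∥XD, co-interior at D–B]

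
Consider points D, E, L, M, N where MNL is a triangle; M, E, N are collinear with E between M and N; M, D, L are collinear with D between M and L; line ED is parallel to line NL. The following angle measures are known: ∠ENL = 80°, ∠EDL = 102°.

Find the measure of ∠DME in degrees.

1. ∠LNM = 80°  [E on ray NM]
2. ∠EDM = 78°  [linear pair at D on ML]
3. ∠DEM = 80°  [ED∥NL, corresponding at E]
4. ∠DME = 22°  [△MED]

∠DME = 22°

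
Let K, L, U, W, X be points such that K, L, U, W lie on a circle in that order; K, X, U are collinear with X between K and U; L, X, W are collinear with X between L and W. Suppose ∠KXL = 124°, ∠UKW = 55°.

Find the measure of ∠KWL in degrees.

1. ∠UXW = 124°  [vertical angles at X]
2. ∠KXW = 56°  [linear pair at X on KU]
3. ∠KWL = 69°  [△KXW]

∠KWL = 69°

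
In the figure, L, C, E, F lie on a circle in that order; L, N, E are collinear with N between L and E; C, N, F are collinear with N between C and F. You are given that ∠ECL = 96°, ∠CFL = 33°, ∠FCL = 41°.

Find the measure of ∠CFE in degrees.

1. ∠CEL = 33°  [same arc LC]
2. ∠CLE = 51°  [△LCE]
3. ∠CFE = 51°  [same arc CE]

∠CFE = 51°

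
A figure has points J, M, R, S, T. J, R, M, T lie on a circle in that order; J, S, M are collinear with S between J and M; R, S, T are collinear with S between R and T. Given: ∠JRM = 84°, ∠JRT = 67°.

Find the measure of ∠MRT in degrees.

∠MRT = 17°

1. ∠JTM = 96°  [cyclic JRMT, opposite ∠R+∠T]
2. ∠JMT = 67°  [same arc JT]
3. ∠MJT = 17°  [△JMT]
4. ∠MRT = 17°  [same arc MT]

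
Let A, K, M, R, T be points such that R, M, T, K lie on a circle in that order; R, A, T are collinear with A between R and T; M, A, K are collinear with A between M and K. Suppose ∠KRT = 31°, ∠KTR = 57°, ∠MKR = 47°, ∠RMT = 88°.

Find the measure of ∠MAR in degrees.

1. ∠KMR = 57°  [same arc RK]
2. ∠MTR = 47°  [same arc RM]
3. ∠MRT = 45°  [△RMT]
4. ∠MAR = 78°  [△RAM]

∠MAR = 78°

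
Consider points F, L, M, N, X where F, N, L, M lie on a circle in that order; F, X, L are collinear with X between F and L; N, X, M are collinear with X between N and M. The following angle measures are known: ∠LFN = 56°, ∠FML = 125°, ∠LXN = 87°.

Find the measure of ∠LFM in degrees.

∠LFM = 24°

1. ∠FNL = 55°  [cyclic FNLM, opposite ∠N+∠M]
2. ∠FXM = 87°  [vertical angles at X]
3. ∠FLN = 69°  [△FNL]
4. ∠FMN = 69°  [same arc FN]
5. ∠LFM = 24°  [△FXM]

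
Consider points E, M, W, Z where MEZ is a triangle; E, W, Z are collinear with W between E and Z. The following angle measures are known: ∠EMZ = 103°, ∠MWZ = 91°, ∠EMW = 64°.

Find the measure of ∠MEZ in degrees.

1. ∠EWM = 89°  [linear pair at W on EZ]
2. ∠MEW = 27°  [△MEW]
3. ∠MEZ = 27°  [W on ray EZ]

∠MEZ = 27°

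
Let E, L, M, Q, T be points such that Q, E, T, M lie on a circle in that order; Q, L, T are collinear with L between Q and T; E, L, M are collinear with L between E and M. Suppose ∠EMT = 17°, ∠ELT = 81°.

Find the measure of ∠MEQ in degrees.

∠MEQ = 64°

1. ∠EQT = 17°  [same arc ET]
2. ∠ELQ = 99°  [linear pair at L on QT]
3. ∠MEQ = 64°  [△QLE]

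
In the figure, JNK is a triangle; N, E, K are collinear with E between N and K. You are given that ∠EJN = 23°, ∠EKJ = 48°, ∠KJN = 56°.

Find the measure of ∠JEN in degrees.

1. ∠JKN = 48°  [E on ray KN]
2. ∠JNK = 76°  [△JNK]
3. ∠ENJ = 76°  [E on ray NK]
4. ∠JEN = 81°  [△JNE]

∠JEN = 81°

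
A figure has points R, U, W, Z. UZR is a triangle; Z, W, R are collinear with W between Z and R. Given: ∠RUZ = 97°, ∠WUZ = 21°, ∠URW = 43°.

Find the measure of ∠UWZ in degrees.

1. ∠URZ = 43°  [W on ray RZ]
2. ∠RZU = 40°  [△UZR]
3. ∠UZW = 40°  [W on ray ZR]
4. ∠UWZ = 119°  [△UZW]

∠UWZ = 119°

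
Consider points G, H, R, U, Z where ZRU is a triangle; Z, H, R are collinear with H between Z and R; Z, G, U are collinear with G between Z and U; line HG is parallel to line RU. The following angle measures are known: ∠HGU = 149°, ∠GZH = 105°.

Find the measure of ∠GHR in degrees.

∠GHR = 136°

1. ∠HGZ = 31°  [linear pair at G on ZU]
2. ∠GHZ = 44°  [△ZHG]
3. ∠GHR = 136°  [linear pair at H on ZR]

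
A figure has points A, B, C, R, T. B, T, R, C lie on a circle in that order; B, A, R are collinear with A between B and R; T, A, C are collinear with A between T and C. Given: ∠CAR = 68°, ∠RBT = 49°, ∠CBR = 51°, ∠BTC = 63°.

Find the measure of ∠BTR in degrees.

∠BTR = 114°

1. ∠BAT = 68°  [vertical angles at A]
2. ∠CTR = 51°  [same arc RC]
3. ∠RAT = 112°  [linear pair at A on BR]
4. ∠BRT = 17°  [△TAR]
5. ∠BTR = 114°  [△BTR]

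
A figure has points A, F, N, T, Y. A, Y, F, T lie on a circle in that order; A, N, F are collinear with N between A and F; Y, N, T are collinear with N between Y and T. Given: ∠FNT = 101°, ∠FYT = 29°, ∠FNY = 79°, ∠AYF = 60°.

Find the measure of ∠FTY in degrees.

∠FTY = 48°

1. ∠AFY = 72°  [△YNF]
2. ∠FAY = 48°  [△AYF]
3. ∠FTY = 48°  [same arc YF]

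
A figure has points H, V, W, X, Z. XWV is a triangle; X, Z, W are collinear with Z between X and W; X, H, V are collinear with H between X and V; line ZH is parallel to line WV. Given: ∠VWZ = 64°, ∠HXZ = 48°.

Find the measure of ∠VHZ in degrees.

∠VHZ = 112°

1. ∠VWX = 64°  [Z on ray WX]
2. ∠VXW = 48°  [Z on XW, H on XV]
3. ∠WVX = 68°  [△XWV]
4. ∠XHZ = 68°  [ZH∥WV, corresponding at H]
5. ∠VHZ = 112°  [linear pair at H on XV]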